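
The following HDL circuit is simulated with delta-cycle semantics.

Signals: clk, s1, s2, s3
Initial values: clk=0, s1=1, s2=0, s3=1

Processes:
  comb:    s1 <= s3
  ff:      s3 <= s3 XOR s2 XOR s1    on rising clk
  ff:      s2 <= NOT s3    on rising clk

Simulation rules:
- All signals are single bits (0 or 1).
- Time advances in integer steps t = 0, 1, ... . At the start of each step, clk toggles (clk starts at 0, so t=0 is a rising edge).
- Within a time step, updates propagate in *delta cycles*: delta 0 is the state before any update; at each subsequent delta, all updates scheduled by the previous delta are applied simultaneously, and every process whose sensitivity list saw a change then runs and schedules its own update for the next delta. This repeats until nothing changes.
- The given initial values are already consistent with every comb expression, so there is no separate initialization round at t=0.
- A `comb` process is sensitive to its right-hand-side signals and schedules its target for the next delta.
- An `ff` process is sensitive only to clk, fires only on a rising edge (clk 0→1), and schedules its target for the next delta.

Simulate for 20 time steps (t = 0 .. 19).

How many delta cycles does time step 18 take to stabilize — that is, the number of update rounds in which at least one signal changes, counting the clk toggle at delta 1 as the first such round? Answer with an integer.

t=0 Δ0: s3=1 s1=1 s2=0 clk=0
  Δ1: clk:0→1
  Δ2: s3:1→0
  Δ3: s1:1→0
  (3Δ to stable)
t=1 Δ0: s3=0 s1=0 s2=0 clk=1
  Δ1: clk:1→0
  (1Δ to stable)
t=2 Δ0: s3=0 s1=0 s2=0 clk=0
  Δ1: clk:0→1
  Δ2: s2:0→1
  (2Δ to stable)
t=3 Δ0: s3=0 s1=0 s2=1 clk=1
  Δ1: clk:1→0
  (1Δ to stable)
t=4 Δ0: s3=0 s1=0 s2=1 clk=0
  Δ1: clk:0→1
  Δ2: s3:0→1
  Δ3: s1:0→1
  (3Δ to stable)
t=5 Δ0: s3=1 s1=1 s2=1 clk=1
  Δ1: clk:1→0
  (1Δ to stable)
t=6 Δ0: s3=1 s1=1 s2=1 clk=0
  Δ1: clk:0→1
  Δ2: s2:1→0
  (2Δ to stable)
t=7 Δ0: s3=1 s1=1 s2=0 clk=1
  Δ1: clk:1→0
  (1Δ to stable)
t=8 Δ0: s3=1 s1=1 s2=0 clk=0
  Δ1: clk:0→1
  Δ2: s3:1→0
  Δ3: s1:1→0
  (3Δ to stable)
t=9 Δ0: s3=0 s1=0 s2=0 clk=1
  Δ1: clk:1→0
  (1Δ to stable)
t=10 Δ0: s3=0 s1=0 s2=0 clk=0
  Δ1: clk:0→1
  Δ2: s2:0→1
  (2Δ to stable)
t=11 Δ0: s3=0 s1=0 s2=1 clk=1
  Δ1: clk:1→0
  (1Δ to stable)
t=12 Δ0: s3=0 s1=0 s2=1 clk=0
  Δ1: clk:0→1
  Δ2: s3:0→1
  Δ3: s1:0→1
  (3Δ to stable)
t=13 Δ0: s3=1 s1=1 s2=1 clk=1
  Δ1: clk:1→0
  (1Δ to stable)
t=14 Δ0: s3=1 s1=1 s2=1 clk=0
  Δ1: clk:0→1
  Δ2: s2:1→0
  (2Δ to stable)
t=15 Δ0: s3=1 s1=1 s2=0 clk=1
  Δ1: clk:1→0
  (1Δ to stable)
t=16 Δ0: s3=1 s1=1 s2=0 clk=0
  Δ1: clk:0→1
  Δ2: s3:1→0
  Δ3: s1:1→0
  (3Δ to stable)
t=17 Δ0: s3=0 s1=0 s2=0 clk=1
  Δ1: clk:1→0
  (1Δ to stable)
t=18 Δ0: s3=0 s1=0 s2=0 clk=0
  Δ1: clk:0→1
  Δ2: s2:0→1
  (2Δ to stable)
t=19 Δ0: s3=0 s1=0 s2=1 clk=1
  Δ1: clk:1→0
  (1Δ to stable)

2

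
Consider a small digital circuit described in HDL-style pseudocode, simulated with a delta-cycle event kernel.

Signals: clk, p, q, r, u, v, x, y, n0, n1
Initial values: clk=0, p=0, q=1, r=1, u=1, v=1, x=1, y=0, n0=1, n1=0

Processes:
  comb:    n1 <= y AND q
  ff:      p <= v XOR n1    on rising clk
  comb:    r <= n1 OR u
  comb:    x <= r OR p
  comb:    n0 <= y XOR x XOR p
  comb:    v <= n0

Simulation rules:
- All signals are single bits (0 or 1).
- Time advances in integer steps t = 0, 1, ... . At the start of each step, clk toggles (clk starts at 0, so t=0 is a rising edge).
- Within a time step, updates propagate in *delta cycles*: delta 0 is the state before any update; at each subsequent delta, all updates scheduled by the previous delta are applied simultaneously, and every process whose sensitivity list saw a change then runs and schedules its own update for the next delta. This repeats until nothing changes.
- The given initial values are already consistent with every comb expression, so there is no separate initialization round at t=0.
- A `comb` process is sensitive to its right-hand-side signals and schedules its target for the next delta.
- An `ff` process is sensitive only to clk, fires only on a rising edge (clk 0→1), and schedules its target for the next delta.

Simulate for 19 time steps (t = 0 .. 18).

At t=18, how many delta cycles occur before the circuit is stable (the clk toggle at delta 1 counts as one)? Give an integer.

t=0 Δ0: x=1 n0=1 q=1 clk=0 y=0 p=0 n1=0 u=1 v=1 r=1
  Δ1: clk:0→1
  Δ2: p:0→1
  Δ3: n0:1→0
  Δ4: v:1→0
  (4Δ to stable)
t=1 Δ0: x=1 n0=0 q=1 clk=1 y=0 p=1 n1=0 u=1 v=0 r=1
  Δ1: clk:1→0
  (1Δ to stable)
t=2 Δ0: x=1 n0=0 q=1 clk=0 y=0 p=1 n1=0 u=1 v=0 r=1
  Δ1: clk:0→1
  Δ2: p:1→0
  Δ3: n0:0→1
  Δ4: v:0→1
  (4Δ to stable)
t=3 Δ0: x=1 n0=1 q=1 clk=1 y=0 p=0 n1=0 u=1 v=1 r=1
  Δ1: clk:1→0
  (1Δ to stable)
t=4 Δ0: x=1 n0=1 q=1 clk=0 y=0 p=0 n1=0 u=1 v=1 r=1
  Δ1: clk:0→1
  Δ2: p:0→1
  Δ3: n0:1→0
  Δ4: v:1→0
  (4Δ to stable)
t=5 Δ0: x=1 n0=0 q=1 clk=1 y=0 p=1 n1=0 u=1 v=0 r=1
  Δ1: clk:1→0
  (1Δ to stable)
t=6 Δ0: x=1 n0=0 q=1 clk=0 y=0 p=1 n1=0 u=1 v=0 r=1
  Δ1: clk:0→1
  Δ2: p:1→0
  Δ3: n0:0→1
  Δ4: v:0→1
  (4Δ to stable)
t=7 Δ0: x=1 n0=1 q=1 clk=1 y=0 p=0 n1=0 u=1 v=1 r=1
  Δ1: clk:1→0
  (1Δ to stable)
t=8 Δ0: x=1 n0=1 q=1 clk=0 y=0 p=0 n1=0 u=1 v=1 r=1
  Δ1: clk:0→1
  Δ2: p:0→1
  Δ3: n0:1→0
  Δ4: v:1→0
  (4Δ to stable)
t=9 Δ0: x=1 n0=0 q=1 clk=1 y=0 p=1 n1=0 u=1 v=0 r=1
  Δ1: clk:1→0
  (1Δ to stable)
t=10 Δ0: x=1 n0=0 q=1 clk=0 y=0 p=1 n1=0 u=1 v=0 r=1
  Δ1: clk:0→1
  Δ2: p:1→0
  Δ3: n0:0→1
  Δ4: v:0→1
  (4Δ to stable)
t=11 Δ0: x=1 n0=1 q=1 clk=1 y=0 p=0 n1=0 u=1 v=1 r=1
  Δ1: clk:1→0
  (1Δ to stable)
t=12 Δ0: x=1 n0=1 q=1 clk=0 y=0 p=0 n1=0 u=1 v=1 r=1
  Δ1: clk:0→1
  Δ2: p:0→1
  Δ3: n0:1→0
  Δ4: v:1→0
  (4Δ to stable)
t=13 Δ0: x=1 n0=0 q=1 clk=1 y=0 p=1 n1=0 u=1 v=0 r=1
  Δ1: clk:1→0
  (1Δ to stable)
t=14 Δ0: x=1 n0=0 q=1 clk=0 y=0 p=1 n1=0 u=1 v=0 r=1
  Δ1: clk:0→1
  Δ2: p:1→0
  Δ3: n0:0→1
  Δ4: v:0→1
  (4Δ to stable)
t=15 Δ0: x=1 n0=1 q=1 clk=1 y=0 p=0 n1=0 u=1 v=1 r=1
  Δ1: clk:1→0
  (1Δ to stable)
t=16 Δ0: x=1 n0=1 q=1 clk=0 y=0 p=0 n1=0 u=1 v=1 r=1
  Δ1: clk:0→1
  Δ2: p:0→1
  Δ3: n0:1→0
  Δ4: v:1→0
  (4Δ to stable)
t=17 Δ0: x=1 n0=0 q=1 clk=1 y=0 p=1 n1=0 u=1 v=0 r=1
  Δ1: clk:1→0
  (1Δ to stable)
t=18 Δ0: x=1 n0=0 q=1 clk=0 y=0 p=1 n1=0 u=1 v=0 r=1
  Δ1: clk:0→1
  Δ2: p:1→0
  Δ3: n0:0→1
  Δ4: v:0→1
  (4Δ to stable)

4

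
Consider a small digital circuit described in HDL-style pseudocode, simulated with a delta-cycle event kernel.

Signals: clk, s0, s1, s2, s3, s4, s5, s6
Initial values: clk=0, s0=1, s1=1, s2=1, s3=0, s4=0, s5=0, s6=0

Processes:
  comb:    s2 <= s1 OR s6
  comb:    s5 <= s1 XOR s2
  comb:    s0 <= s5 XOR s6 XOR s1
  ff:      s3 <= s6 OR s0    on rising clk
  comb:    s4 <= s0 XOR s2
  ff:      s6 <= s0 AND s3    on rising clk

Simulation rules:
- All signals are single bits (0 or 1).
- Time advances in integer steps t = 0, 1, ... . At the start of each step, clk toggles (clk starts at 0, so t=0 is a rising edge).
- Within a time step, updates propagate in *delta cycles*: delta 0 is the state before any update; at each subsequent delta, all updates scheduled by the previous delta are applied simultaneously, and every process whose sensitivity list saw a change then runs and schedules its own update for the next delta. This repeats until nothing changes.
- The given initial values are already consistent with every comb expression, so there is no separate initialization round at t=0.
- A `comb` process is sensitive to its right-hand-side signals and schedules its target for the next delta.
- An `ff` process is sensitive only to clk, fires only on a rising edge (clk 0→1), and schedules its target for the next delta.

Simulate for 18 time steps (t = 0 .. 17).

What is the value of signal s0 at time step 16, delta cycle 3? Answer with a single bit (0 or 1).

1

t=0 Δ0: s3=0 s4=0 s1=1 s6=0 clk=0 s2=1 s5=0 s0=1
  Δ1: clk:0→1
  Δ2: s3:0→1
  (2Δ to stable)
t=1 Δ0: s3=1 s4=0 s1=1 s6=0 clk=1 s2=1 s5=0 s0=1
  Δ1: clk:1→0
  (1Δ to stable)
t=2 Δ0: s3=1 s4=0 s1=1 s6=0 clk=0 s2=1 s5=0 s0=1
  Δ1: clk:0→1
  Δ2: s6:0→1
  Δ3: s0:1→0
  Δ4: s4:0→1
  (4Δ to stable)
t=3 Δ0: s3=1 s4=1 s1=1 s6=1 clk=1 s2=1 s5=0 s0=0
  Δ1: clk:1→0
  (1Δ to stable)
t=4 Δ0: s3=1 s4=1 s1=1 s6=1 clk=0 s2=1 s5=0 s0=0
  Δ1: clk:0→1
  Δ2: s6:1→0
  Δ3: s0:0→1
  Δ4: s4:1→0
  (4Δ to stable)
t=5 Δ0: s3=1 s4=0 s1=1 s6=0 clk=1 s2=1 s5=0 s0=1
  Δ1: clk:1→0
  (1Δ to stable)
t=6 Δ0: s3=1 s4=0 s1=1 s6=0 clk=0 s2=1 s5=0 s0=1
  Δ1: clk:0→1
  Δ2: s6:0→1
  Δ3: s0:1→0
  Δ4: s4:0→1
  (4Δ to stable)
t=7 Δ0: s3=1 s4=1 s1=1 s6=1 clk=1 s2=1 s5=0 s0=0
  Δ1: clk:1→0
  (1Δ to stable)
t=8 Δ0: s3=1 s4=1 s1=1 s6=1 clk=0 s2=1 s5=0 s0=0
  Δ1: clk:0→1
  Δ2: s6:1→0
  Δ3: s0:0→1
  Δ4: s4:1→0
  (4Δ to stable)
t=9 Δ0: s3=1 s4=0 s1=1 s6=0 clk=1 s2=1 s5=0 s0=1
  Δ1: clk:1→0
  (1Δ to stable)
t=10 Δ0: s3=1 s4=0 s1=1 s6=0 clk=0 s2=1 s5=0 s0=1
  Δ1: clk:0→1
  Δ2: s6:0→1
  Δ3: s0:1→0
  Δ4: s4:0→1
  (4Δ to stable)
t=11 Δ0: s3=1 s4=1 s1=1 s6=1 clk=1 s2=1 s5=0 s0=0
  Δ1: clk:1→0
  (1Δ to stable)
t=12 Δ0: s3=1 s4=1 s1=1 s6=1 clk=0 s2=1 s5=0 s0=0
  Δ1: clk:0→1
  Δ2: s6:1→0
  Δ3: s0:0→1
  Δ4: s4:1→0
  (4Δ to stable)
t=13 Δ0: s3=1 s4=0 s1=1 s6=0 clk=1 s2=1 s5=0 s0=1
  Δ1: clk:1→0
  (1Δ to stable)
t=14 Δ0: s3=1 s4=0 s1=1 s6=0 clk=0 s2=1 s5=0 s0=1
  Δ1: clk:0→1
  Δ2: s6:0→1
  Δ3: s0:1→0
  Δ4: s4:0→1
  (4Δ to stable)
t=15 Δ0: s3=1 s4=1 s1=1 s6=1 clk=1 s2=1 s5=0 s0=0
  Δ1: clk:1→0
  (1Δ to stable)
t=16 Δ0: s3=1 s4=1 s1=1 s6=1 clk=0 s2=1 s5=0 s0=0
  Δ1: clk:0→1
  Δ2: s6:1→0
  Δ3: s0:0→1
  Δ4: s4:1→0
  (4Δ to stable)
t=17 Δ0: s3=1 s4=0 s1=1 s6=0 clk=1 s2=1 s5=0 s0=1
  Δ1: clk:1→0
  (1Δ to stable)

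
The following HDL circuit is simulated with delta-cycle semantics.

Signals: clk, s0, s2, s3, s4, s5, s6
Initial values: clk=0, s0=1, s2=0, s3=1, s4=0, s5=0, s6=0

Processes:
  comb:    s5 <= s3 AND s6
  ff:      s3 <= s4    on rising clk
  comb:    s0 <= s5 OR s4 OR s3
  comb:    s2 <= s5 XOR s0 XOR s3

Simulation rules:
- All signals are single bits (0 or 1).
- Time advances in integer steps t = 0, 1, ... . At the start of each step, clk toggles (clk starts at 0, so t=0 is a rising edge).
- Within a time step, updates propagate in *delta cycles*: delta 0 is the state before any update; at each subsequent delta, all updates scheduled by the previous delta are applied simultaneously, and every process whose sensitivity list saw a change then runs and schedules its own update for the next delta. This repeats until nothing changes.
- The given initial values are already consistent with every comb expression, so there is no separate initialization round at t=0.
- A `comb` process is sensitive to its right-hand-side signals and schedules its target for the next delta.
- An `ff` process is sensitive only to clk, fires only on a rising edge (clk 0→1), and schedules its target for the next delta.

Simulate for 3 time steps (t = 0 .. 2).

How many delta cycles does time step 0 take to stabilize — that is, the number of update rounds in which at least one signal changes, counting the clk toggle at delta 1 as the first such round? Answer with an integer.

4

[bits: s6,s0,s5,s3,s4,clk,s2]
t=0: Δ0=0101000 Δ1=0101010 Δ2=0100010 Δ3=0000011 Δ4=0000010 | 4Δ
t=1: Δ0=0000010 Δ1=0000000 | 1Δ
t=2: Δ0=0000000 Δ1=0000010 | 1Δ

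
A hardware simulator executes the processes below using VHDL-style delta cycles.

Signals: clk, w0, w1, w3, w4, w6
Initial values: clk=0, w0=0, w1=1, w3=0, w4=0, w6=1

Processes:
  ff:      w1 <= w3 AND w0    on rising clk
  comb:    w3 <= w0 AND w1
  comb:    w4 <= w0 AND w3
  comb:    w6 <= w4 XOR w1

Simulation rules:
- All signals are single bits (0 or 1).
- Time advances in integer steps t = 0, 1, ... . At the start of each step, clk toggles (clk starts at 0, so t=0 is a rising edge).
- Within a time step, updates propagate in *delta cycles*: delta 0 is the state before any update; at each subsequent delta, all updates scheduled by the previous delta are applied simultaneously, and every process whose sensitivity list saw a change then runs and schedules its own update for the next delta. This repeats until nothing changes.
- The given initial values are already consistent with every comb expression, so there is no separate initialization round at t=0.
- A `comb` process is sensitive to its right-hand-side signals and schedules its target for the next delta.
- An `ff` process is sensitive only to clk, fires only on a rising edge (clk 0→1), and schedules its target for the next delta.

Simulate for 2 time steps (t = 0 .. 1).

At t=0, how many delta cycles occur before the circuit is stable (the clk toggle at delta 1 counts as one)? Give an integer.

[bits: w0,w4,clk,w1,w6,w3]
t=0: Δ0=000110 Δ1=001110 Δ2=001010 Δ3=001000 | 3Δ
t=1: Δ0=001000 Δ1=000000 | 1Δ

3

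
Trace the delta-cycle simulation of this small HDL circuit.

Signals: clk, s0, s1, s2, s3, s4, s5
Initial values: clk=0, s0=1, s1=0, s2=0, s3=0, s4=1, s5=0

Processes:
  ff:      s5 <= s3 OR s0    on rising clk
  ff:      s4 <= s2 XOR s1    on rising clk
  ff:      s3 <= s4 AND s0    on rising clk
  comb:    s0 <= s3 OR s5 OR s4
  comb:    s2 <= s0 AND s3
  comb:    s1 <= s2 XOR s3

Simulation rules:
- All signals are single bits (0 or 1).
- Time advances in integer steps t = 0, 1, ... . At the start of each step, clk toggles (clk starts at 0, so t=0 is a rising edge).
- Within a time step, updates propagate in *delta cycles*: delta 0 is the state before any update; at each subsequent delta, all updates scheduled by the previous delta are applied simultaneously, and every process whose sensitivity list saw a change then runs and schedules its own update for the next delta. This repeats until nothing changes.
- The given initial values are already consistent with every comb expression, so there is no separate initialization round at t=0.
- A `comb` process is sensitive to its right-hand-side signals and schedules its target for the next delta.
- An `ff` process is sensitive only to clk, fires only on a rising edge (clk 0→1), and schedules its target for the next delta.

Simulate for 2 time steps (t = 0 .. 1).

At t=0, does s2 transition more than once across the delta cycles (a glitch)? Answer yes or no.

no

[bits: s4,s0,clk,s1,s2,s3,s5]
t=0: Δ0=1100000 Δ1=1110000 Δ2=0110011 Δ3=0111111 Δ4=0110111 | 4Δ
t=1: Δ0=0110111 Δ1=0100111 | 1Δ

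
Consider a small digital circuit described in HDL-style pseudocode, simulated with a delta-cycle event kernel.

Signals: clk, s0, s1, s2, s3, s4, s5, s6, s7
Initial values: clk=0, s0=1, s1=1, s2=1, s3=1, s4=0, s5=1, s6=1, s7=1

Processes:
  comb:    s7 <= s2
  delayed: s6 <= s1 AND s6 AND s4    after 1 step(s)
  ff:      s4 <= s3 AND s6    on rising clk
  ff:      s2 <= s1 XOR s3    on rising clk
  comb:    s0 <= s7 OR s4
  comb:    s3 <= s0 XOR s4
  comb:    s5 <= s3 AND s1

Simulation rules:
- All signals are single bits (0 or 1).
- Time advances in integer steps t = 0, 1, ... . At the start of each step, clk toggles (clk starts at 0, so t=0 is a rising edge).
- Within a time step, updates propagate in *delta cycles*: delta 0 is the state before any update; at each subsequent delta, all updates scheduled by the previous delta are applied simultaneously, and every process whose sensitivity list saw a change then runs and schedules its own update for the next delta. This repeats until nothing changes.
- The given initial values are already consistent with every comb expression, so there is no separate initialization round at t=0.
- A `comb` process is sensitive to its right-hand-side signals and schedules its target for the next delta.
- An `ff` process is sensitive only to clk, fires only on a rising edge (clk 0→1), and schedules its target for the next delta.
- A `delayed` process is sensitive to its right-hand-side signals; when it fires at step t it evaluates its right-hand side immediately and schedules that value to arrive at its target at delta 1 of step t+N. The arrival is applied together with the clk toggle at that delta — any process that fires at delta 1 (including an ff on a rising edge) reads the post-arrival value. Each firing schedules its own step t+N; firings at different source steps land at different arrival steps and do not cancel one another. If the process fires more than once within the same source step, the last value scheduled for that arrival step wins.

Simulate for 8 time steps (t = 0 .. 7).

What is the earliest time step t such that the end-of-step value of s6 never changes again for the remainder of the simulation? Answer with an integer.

t=0 Δ0: clk=0 s7=1 s4=0 s6=1 s1=1 s0=1 s5=1 s3=1 s2=1
  Δ1: clk:0→1
  Δ2: s4:0→1, s2:1→0
  Δ3: s7:1→0, s3:1→0
  Δ4: s5:1→0
  (4Δ to stable)
t=1 Δ0: clk=1 s7=0 s4=1 s6=1 s1=1 s0=1 s5=0 s3=0 s2=0
  Δ1: clk:1→0
  (1Δ to stable)
t=2 Δ0: clk=0 s7=0 s4=1 s6=1 s1=1 s0=1 s5=0 s3=0 s2=0
  Δ1: clk:0→1
  Δ2: s4:1→0, s2:0→1
  Δ3: s7:0→1, s0:1→0, s3:0→1
  Δ4: s0:0→1, s5:0→1, s3:1→0
  Δ5: s5:1→0, s3:0→1
  Δ6: s5:0→1
  (6Δ to stable)
t=3 Δ0: clk=1 s7=1 s4=0 s6=1 s1=1 s0=1 s5=1 s3=1 s2=1
  Δ1: clk:1→0, s6:1→0
  (1Δ to stable)
t=4 Δ0: clk=0 s7=1 s4=0 s6=0 s1=1 s0=1 s5=1 s3=1 s2=1
  Δ1: clk:0→1
  Δ2: s2:1→0
  Δ3: s7:1→0
  Δ4: s0:1→0
  Δ5: s3:1→0
  Δ6: s5:1→0
  (6Δ to stable)
t=5 Δ0: clk=1 s7=0 s4=0 s6=0 s1=1 s0=0 s5=0 s3=0 s2=0
  Δ1: clk:1→0
  (1Δ to stable)
t=6 Δ0: clk=0 s7=0 s4=0 s6=0 s1=1 s0=0 s5=0 s3=0 s2=0
  Δ1: clk:0→1
  Δ2: s2:0→1
  Δ3: s7:0→1
  Δ4: s0:0→1
  Δ5: s3:0→1
  Δ6: s5:0→1
  (6Δ to stable)
t=7 Δ0: clk=1 s7=1 s4=0 s6=0 s1=1 s0=1 s5=1 s3=1 s2=1
  Δ1: clk:1→0
  (1Δ to stable)

3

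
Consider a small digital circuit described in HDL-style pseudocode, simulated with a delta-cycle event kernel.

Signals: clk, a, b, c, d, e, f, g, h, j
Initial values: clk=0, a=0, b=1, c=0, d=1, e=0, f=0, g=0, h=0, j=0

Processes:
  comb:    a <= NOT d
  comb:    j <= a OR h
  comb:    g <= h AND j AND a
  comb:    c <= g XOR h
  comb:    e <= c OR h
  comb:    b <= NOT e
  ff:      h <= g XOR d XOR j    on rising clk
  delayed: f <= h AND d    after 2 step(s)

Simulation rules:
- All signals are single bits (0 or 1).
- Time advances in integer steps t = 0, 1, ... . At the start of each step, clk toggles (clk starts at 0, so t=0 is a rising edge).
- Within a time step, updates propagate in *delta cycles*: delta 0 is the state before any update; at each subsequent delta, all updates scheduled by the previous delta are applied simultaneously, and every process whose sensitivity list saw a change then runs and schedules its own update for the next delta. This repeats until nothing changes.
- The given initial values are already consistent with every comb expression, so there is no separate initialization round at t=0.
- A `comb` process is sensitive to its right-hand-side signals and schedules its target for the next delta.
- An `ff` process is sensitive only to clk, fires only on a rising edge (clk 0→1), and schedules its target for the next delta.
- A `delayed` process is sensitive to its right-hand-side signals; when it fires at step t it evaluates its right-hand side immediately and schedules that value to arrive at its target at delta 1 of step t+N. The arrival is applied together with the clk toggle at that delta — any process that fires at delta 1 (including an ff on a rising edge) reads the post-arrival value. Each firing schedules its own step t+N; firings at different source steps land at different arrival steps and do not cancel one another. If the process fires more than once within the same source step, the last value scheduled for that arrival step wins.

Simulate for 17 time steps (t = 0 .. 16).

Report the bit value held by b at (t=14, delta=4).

0

t0.Δ0 c=0 f=0 a=0 h=0 b=1 g=0 clk=0 e=0 j=0 d=1
t0.Δ1 c=0 f=0 a=0 h=0 b=1 g=0 clk=1 e=0 j=0 d=1
t0.Δ2 c=0 f=0 a=0 h=1 b=1 g=0 clk=1 e=0 j=0 d=1
t0.Δ3 c=1 f=0 a=0 h=1 b=1 g=0 clk=1 e=1 j=1 d=1
t0.Δ4 c=1 f=0 a=0 h=1 b=0 g=0 clk=1 e=1 j=1 d=1
t1.Δ0 c=1 f=0 a=0 h=1 b=0 g=0 clk=1 e=1 j=1 d=1
t1.Δ1 c=1 f=0 a=0 h=1 b=0 g=0 clk=0 e=1 j=1 d=1
t2.Δ0 c=1 f=0 a=0 h=1 b=0 g=0 clk=0 e=1 j=1 d=1
t2.Δ1 c=1 f=1 a=0 h=1 b=0 g=0 clk=1 e=1 j=1 d=1
t2.Δ2 c=1 f=1 a=0 h=0 b=0 g=0 clk=1 e=1 j=1 d=1
t2.Δ3 c=0 f=1 a=0 h=0 b=0 g=0 clk=1 e=1 j=0 d=1
t2.Δ4 c=0 f=1 a=0 h=0 b=0 g=0 clk=1 e=0 j=0 d=1
t2.Δ5 c=0 f=1 a=0 h=0 b=1 g=0 clk=1 e=0 j=0 d=1
t3.Δ0 c=0 f=1 a=0 h=0 b=1 g=0 clk=1 e=0 j=0 d=1
t3.Δ1 c=0 f=1 a=0 h=0 b=1 g=0 clk=0 e=0 j=0 d=1
t4.Δ0 c=0 f=1 a=0 h=0 b=1 g=0 clk=0 e=0 j=0 d=1
t4.Δ1 c=0 f=0 a=0 h=0 b=1 g=0 clk=1 e=0 j=0 d=1
t4.Δ2 c=0 f=0 a=0 h=1 b=1 g=0 clk=1 e=0 j=0 d=1
t4.Δ3 c=1 f=0 a=0 h=1 b=1 g=0 clk=1 e=1 j=1 d=1
t4.Δ4 c=1 f=0 a=0 h=1 b=0 g=0 clk=1 e=1 j=1 d=1
t5.Δ0 c=1 f=0 a=0 h=1 b=0 g=0 clk=1 e=1 j=1 d=1
t5.Δ1 c=1 f=0 a=0 h=1 b=0 g=0 clk=0 e=1 j=1 d=1
t6.Δ0 c=1 f=0 a=0 h=1 b=0 g=0 clk=0 e=1 j=1 d=1
t6.Δ1 c=1 f=1 a=0 h=1 b=0 g=0 clk=1 e=1 j=1 d=1
t6.Δ2 c=1 f=1 a=0 h=0 b=0 g=0 clk=1 e=1 j=1 d=1
t6.Δ3 c=0 f=1 a=0 h=0 b=0 g=0 clk=1 e=1 j=0 d=1
t6.Δ4 c=0 f=1 a=0 h=0 b=0 g=0 clk=1 e=0 j=0 d=1
t6.Δ5 c=0 f=1 a=0 h=0 b=1 g=0 clk=1 e=0 j=0 d=1
t7.Δ0 c=0 f=1 a=0 h=0 b=1 g=0 clk=1 e=0 j=0 d=1
t7.Δ1 c=0 f=1 a=0 h=0 b=1 g=0 clk=0 e=0 j=0 d=1
t8.Δ0 c=0 f=1 a=0 h=0 b=1 g=0 clk=0 e=0 j=0 d=1
t8.Δ1 c=0 f=0 a=0 h=0 b=1 g=0 clk=1 e=0 j=0 d=1
t8.Δ2 c=0 f=0 a=0 h=1 b=1 g=0 clk=1 e=0 j=0 d=1
t8.Δ3 c=1 f=0 a=0 h=1 b=1 g=0 clk=1 e=1 j=1 d=1
t8.Δ4 c=1 f=0 a=0 h=1 b=0 g=0 clk=1 e=1 j=1 d=1
t9.Δ0 c=1 f=0 a=0 h=1 b=0 g=0 clk=1 e=1 j=1 d=1
t9.Δ1 c=1 f=0 a=0 h=1 b=0 g=0 clk=0 e=1 j=1 d=1
t10.Δ0 c=1 f=0 a=0 h=1 b=0 g=0 clk=0 e=1 j=1 d=1
t10.Δ1 c=1 f=1 a=0 h=1 b=0 g=0 clk=1 e=1 j=1 d=1
t10.Δ2 c=1 f=1 a=0 h=0 b=0 g=0 clk=1 e=1 j=1 d=1
t10.Δ3 c=0 f=1 a=0 h=0 b=0 g=0 clk=1 e=1 j=0 d=1
t10.Δ4 c=0 f=1 a=0 h=0 b=0 g=0 clk=1 e=0 j=0 d=1
t10.Δ5 c=0 f=1 a=0 h=0 b=1 g=0 clk=1 e=0 j=0 d=1
t11.Δ0 c=0 f=1 a=0 h=0 b=1 g=0 clk=1 e=0 j=0 d=1
t11.Δ1 c=0 f=1 a=0 h=0 b=1 g=0 clk=0 e=0 j=0 d=1
t12.Δ0 c=0 f=1 a=0 h=0 b=1 g=0 clk=0 e=0 j=0 d=1
t12.Δ1 c=0 f=0 a=0 h=0 b=1 g=0 clk=1 e=0 j=0 d=1
t12.Δ2 c=0 f=0 a=0 h=1 b=1 g=0 clk=1 e=0 j=0 d=1
t12.Δ3 c=1 f=0 a=0 h=1 b=1 g=0 clk=1 e=1 j=1 d=1
t12.Δ4 c=1 f=0 a=0 h=1 b=0 g=0 clk=1 e=1 j=1 d=1
t13.Δ0 c=1 f=0 a=0 h=1 b=0 g=0 clk=1 e=1 j=1 d=1
t13.Δ1 c=1 f=0 a=0 h=1 b=0 g=0 clk=0 e=1 j=1 d=1
t14.Δ0 c=1 f=0 a=0 h=1 b=0 g=0 clk=0 e=1 j=1 d=1
t14.Δ1 c=1 f=1 a=0 h=1 b=0 g=0 clk=1 e=1 j=1 d=1
t14.Δ2 c=1 f=1 a=0 h=0 b=0 g=0 clk=1 e=1 j=1 d=1
t14.Δ3 c=0 f=1 a=0 h=0 b=0 g=0 clk=1 e=1 j=0 d=1
t14.Δ4 c=0 f=1 a=0 h=0 b=0 g=0 clk=1 e=0 j=0 d=1
t14.Δ5 c=0 f=1 a=0 h=0 b=1 g=0 clk=1 e=0 j=0 d=1
t15.Δ0 c=0 f=1 a=0 h=0 b=1 g=0 clk=1 e=0 j=0 d=1
t15.Δ1 c=0 f=1 a=0 h=0 b=1 g=0 clk=0 e=0 j=0 d=1
t16.Δ0 c=0 f=1 a=0 h=0 b=1 g=0 clk=0 e=0 j=0 d=1
t16.Δ1 c=0 f=0 a=0 h=0 b=1 g=0 clk=1 e=0 j=0 d=1
t16.Δ2 c=0 f=0 a=0 h=1 b=1 g=0 clk=1 e=0 j=0 d=1
t16.Δ3 c=1 f=0 a=0 h=1 b=1 g=0 clk=1 e=1 j=1 d=1
t16.Δ4 c=1 f=0 a=0 h=1 b=0 g=0 clk=1 e=1 j=1 d=1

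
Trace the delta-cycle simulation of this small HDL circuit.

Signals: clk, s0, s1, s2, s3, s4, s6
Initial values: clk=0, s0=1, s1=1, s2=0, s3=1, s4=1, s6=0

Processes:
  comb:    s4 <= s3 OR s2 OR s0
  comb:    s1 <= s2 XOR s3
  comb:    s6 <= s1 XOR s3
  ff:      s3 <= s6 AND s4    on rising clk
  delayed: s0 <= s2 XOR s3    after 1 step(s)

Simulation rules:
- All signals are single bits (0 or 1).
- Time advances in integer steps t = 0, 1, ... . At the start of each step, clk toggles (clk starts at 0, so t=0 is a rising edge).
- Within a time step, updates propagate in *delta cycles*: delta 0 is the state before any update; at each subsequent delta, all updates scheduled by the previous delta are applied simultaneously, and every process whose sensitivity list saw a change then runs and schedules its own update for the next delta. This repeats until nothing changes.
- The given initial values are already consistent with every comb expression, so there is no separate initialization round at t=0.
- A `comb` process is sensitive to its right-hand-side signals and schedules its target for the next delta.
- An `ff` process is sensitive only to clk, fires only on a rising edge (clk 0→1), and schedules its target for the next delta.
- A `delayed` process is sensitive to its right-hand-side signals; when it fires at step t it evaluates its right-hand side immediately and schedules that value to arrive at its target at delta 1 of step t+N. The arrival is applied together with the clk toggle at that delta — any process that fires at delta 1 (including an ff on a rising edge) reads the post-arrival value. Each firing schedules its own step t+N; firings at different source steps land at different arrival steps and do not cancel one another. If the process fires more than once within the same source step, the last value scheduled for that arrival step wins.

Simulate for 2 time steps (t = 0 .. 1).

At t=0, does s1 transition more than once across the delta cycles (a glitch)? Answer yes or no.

no

[bits: s1,s2,s6,clk,s0,s4,s3]
t=0: Δ0=1000111 Δ1=1001111 Δ2=1001110 Δ3=0011110 Δ4=0001110 | 4Δ
t=1: Δ0=0001110 Δ1=0000010 Δ2=0000000 | 2Δ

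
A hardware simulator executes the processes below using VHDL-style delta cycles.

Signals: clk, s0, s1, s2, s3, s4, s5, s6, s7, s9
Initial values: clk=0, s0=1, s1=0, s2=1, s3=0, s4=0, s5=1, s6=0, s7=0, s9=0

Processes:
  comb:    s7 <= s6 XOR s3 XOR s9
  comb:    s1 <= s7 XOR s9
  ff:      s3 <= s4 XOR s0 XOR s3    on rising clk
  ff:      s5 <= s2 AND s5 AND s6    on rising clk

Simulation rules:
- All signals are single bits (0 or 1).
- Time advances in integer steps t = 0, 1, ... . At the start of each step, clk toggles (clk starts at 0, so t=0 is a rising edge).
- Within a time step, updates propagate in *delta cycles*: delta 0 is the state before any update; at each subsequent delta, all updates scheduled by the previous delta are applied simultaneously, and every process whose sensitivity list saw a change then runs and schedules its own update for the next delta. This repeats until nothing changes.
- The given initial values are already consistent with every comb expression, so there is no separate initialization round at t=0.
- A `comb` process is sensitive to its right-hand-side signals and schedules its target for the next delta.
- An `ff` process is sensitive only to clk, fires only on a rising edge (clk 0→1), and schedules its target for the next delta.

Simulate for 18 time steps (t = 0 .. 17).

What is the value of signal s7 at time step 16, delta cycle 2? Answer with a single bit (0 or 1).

t=0 Δ0: s7=0 s3=0 clk=0 s6=0 s1=0 s0=1 s9=0 s4=0 s5=1 s2=1
  Δ1: clk:0→1
  Δ2: s3:0→1, s5:1→0
  Δ3: s7:0→1
  Δ4: s1:0→1
  (4Δ to stable)
t=1 Δ0: s7=1 s3=1 clk=1 s6=0 s1=1 s0=1 s9=0 s4=0 s5=0 s2=1
  Δ1: clk:1→0
  (1Δ to stable)
t=2 Δ0: s7=1 s3=1 clk=0 s6=0 s1=1 s0=1 s9=0 s4=0 s5=0 s2=1
  Δ1: clk:0→1
  Δ2: s3:1→0
  Δ3: s7:1→0
  Δ4: s1:1→0
  (4Δ to stable)
t=3 Δ0: s7=0 s3=0 clk=1 s6=0 s1=0 s0=1 s9=0 s4=0 s5=0 s2=1
  Δ1: clk:1→0
  (1Δ to stable)
t=4 Δ0: s7=0 s3=0 clk=0 s6=0 s1=0 s0=1 s9=0 s4=0 s5=0 s2=1
  Δ1: clk:0→1
  Δ2: s3:0→1
  Δ3: s7:0→1
  Δ4: s1:0→1
  (4Δ to stable)
t=5 Δ0: s7=1 s3=1 clk=1 s6=0 s1=1 s0=1 s9=0 s4=0 s5=0 s2=1
  Δ1: clk:1→0
  (1Δ to stable)
t=6 Δ0: s7=1 s3=1 clk=0 s6=0 s1=1 s0=1 s9=0 s4=0 s5=0 s2=1
  Δ1: clk:0→1
  Δ2: s3:1→0
  Δ3: s7:1→0
  Δ4: s1:1→0
  (4Δ to stable)
t=7 Δ0: s7=0 s3=0 clk=1 s6=0 s1=0 s0=1 s9=0 s4=0 s5=0 s2=1
  Δ1: clk:1→0
  (1Δ to stable)
t=8 Δ0: s7=0 s3=0 clk=0 s6=0 s1=0 s0=1 s9=0 s4=0 s5=0 s2=1
  Δ1: clk:0→1
  Δ2: s3:0→1
  Δ3: s7:0→1
  Δ4: s1:0→1
  (4Δ to stable)
t=9 Δ0: s7=1 s3=1 clk=1 s6=0 s1=1 s0=1 s9=0 s4=0 s5=0 s2=1
  Δ1: clk:1→0
  (1Δ to stable)
t=10 Δ0: s7=1 s3=1 clk=0 s6=0 s1=1 s0=1 s9=0 s4=0 s5=0 s2=1
  Δ1: clk:0→1
  Δ2: s3:1→0
  Δ3: s7:1→0
  Δ4: s1:1→0
  (4Δ to stable)
t=11 Δ0: s7=0 s3=0 clk=1 s6=0 s1=0 s0=1 s9=0 s4=0 s5=0 s2=1
  Δ1: clk:1→0
  (1Δ to stable)
t=12 Δ0: s7=0 s3=0 clk=0 s6=0 s1=0 s0=1 s9=0 s4=0 s5=0 s2=1
  Δ1: clk:0→1
  Δ2: s3:0→1
  Δ3: s7:0→1
  Δ4: s1:0→1
  (4Δ to stable)
t=13 Δ0: s7=1 s3=1 clk=1 s6=0 s1=1 s0=1 s9=0 s4=0 s5=0 s2=1
  Δ1: clk:1→0
  (1Δ to stable)
t=14 Δ0: s7=1 s3=1 clk=0 s6=0 s1=1 s0=1 s9=0 s4=0 s5=0 s2=1
  Δ1: clk:0→1
  Δ2: s3:1→0
  Δ3: s7:1→0
  Δ4: s1:1→0
  (4Δ to stable)
t=15 Δ0: s7=0 s3=0 clk=1 s6=0 s1=0 s0=1 s9=0 s4=0 s5=0 s2=1
  Δ1: clk:1→0
  (1Δ to stable)
t=16 Δ0: s7=0 s3=0 clk=0 s6=0 s1=0 s0=1 s9=0 s4=0 s5=0 s2=1
  Δ1: clk:0→1
  Δ2: s3:0→1
  Δ3: s7:0→1
  Δ4: s1:0→1
  (4Δ to stable)
t=17 Δ0: s7=1 s3=1 clk=1 s6=0 s1=1 s0=1 s9=0 s4=0 s5=0 s2=1
  Δ1: clk:1→0
  (1Δ to stable)

0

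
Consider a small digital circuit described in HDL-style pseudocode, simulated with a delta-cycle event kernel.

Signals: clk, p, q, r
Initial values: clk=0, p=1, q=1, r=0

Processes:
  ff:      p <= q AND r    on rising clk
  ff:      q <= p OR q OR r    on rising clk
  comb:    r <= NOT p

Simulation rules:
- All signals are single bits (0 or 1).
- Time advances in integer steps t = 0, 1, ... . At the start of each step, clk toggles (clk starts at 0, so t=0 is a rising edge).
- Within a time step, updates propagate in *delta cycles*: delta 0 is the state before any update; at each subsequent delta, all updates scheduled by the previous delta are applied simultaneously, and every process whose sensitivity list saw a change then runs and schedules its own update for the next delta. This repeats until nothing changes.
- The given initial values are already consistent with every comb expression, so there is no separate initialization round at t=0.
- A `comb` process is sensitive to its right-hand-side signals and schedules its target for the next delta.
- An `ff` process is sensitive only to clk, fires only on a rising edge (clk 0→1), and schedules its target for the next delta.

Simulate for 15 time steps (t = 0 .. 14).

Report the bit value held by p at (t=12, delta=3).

t=0 Δ0: q=1 clk=0 r=0 p=1
  Δ1: clk:0→1
  Δ2: p:1→0
  Δ3: r:0→1
  (3Δ to stable)
t=1 Δ0: q=1 clk=1 r=1 p=0
  Δ1: clk:1→0
  (1Δ to stable)
t=2 Δ0: q=1 clk=0 r=1 p=0
  Δ1: clk:0→1
  Δ2: p:0→1
  Δ3: r:1→0
  (3Δ to stable)
t=3 Δ0: q=1 clk=1 r=0 p=1
  Δ1: clk:1→0
  (1Δ to stable)
t=4 Δ0: q=1 clk=0 r=0 p=1
  Δ1: clk:0→1
  Δ2: p:1→0
  Δ3: r:0→1
  (3Δ to stable)
t=5 Δ0: q=1 clk=1 r=1 p=0
  Δ1: clk:1→0
  (1Δ to stable)
t=6 Δ0: q=1 clk=0 r=1 p=0
  Δ1: clk:0→1
  Δ2: p:0→1
  Δ3: r:1→0
  (3Δ to stable)
t=7 Δ0: q=1 clk=1 r=0 p=1
  Δ1: clk:1→0
  (1Δ to stable)
t=8 Δ0: q=1 clk=0 r=0 p=1
  Δ1: clk:0→1
  Δ2: p:1→0
  Δ3: r:0→1
  (3Δ to stable)
t=9 Δ0: q=1 clk=1 r=1 p=0
  Δ1: clk:1→0
  (1Δ to stable)
t=10 Δ0: q=1 clk=0 r=1 p=0
  Δ1: clk:0→1
  Δ2: p:0→1
  Δ3: r:1→0
  (3Δ to stable)
t=11 Δ0: q=1 clk=1 r=0 p=1
  Δ1: clk:1→0
  (1Δ to stable)
t=12 Δ0: q=1 clk=0 r=0 p=1
  Δ1: clk:0→1
  Δ2: p:1→0
  Δ3: r:0→1
  (3Δ to stable)
t=13 Δ0: q=1 clk=1 r=1 p=0
  Δ1: clk:1→0
  (1Δ to stable)
t=14 Δ0: q=1 clk=0 r=1 p=0
  Δ1: clk:0→1
  Δ2: p:0→1
  Δ3: r:1→0
  (3Δ to stable)

0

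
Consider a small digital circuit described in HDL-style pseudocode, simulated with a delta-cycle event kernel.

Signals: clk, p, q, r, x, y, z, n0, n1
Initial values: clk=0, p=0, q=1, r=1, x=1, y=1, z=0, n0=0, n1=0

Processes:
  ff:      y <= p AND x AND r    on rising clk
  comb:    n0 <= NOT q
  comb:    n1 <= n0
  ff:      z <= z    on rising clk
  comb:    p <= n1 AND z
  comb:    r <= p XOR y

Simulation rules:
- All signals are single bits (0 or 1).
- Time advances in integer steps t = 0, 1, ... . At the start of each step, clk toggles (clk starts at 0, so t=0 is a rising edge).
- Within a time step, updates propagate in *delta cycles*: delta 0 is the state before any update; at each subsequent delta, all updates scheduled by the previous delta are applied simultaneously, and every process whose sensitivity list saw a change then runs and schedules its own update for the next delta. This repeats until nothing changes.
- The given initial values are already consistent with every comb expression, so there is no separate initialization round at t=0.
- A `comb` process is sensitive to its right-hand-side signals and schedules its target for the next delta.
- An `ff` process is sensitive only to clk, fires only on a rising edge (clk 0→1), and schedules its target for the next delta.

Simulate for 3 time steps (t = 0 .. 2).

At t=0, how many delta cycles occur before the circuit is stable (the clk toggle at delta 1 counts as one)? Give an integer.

t0.Δ0 q=1 n0=0 x=1 n1=0 clk=0 y=1 p=0 z=0 r=1
t0.Δ1 q=1 n0=0 x=1 n1=0 clk=1 y=1 p=0 z=0 r=1
t0.Δ2 q=1 n0=0 x=1 n1=0 clk=1 y=0 p=0 z=0 r=1
t0.Δ3 q=1 n0=0 x=1 n1=0 clk=1 y=0 p=0 z=0 r=0
t1.Δ0 q=1 n0=0 x=1 n1=0 clk=1 y=0 p=0 z=0 r=0
t1.Δ1 q=1 n0=0 x=1 n1=0 clk=0 y=0 p=0 z=0 r=0
t2.Δ0 q=1 n0=0 x=1 n1=0 clk=0 y=0 p=0 z=0 r=0
t2.Δ1 q=1 n0=0 x=1 n1=0 clk=1 y=0 p=0 z=0 r=0

3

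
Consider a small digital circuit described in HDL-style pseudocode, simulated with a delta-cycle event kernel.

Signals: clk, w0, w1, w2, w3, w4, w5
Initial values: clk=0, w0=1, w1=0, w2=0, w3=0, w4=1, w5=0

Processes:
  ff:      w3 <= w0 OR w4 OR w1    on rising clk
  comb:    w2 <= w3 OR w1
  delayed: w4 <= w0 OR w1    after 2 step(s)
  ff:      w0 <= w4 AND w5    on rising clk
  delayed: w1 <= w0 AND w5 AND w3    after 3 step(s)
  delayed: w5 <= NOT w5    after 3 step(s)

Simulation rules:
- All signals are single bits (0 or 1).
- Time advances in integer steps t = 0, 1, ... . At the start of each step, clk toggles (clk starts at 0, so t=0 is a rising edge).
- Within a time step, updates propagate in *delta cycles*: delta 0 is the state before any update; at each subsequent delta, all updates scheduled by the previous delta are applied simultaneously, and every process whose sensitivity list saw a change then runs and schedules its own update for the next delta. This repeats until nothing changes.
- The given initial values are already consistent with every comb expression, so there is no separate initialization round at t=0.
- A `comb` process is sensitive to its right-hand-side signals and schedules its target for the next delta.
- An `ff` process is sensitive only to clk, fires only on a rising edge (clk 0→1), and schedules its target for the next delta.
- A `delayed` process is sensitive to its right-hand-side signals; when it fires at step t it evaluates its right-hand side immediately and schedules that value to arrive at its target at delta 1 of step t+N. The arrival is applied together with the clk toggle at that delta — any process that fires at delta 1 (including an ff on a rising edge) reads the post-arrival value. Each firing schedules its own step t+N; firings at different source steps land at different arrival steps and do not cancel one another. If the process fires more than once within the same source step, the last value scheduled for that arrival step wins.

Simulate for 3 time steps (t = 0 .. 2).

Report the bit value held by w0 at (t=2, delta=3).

0

t0.Δ0 clk=0 w5=0 w3=0 w0=1 w1=0 w4=1 w2=0
t0.Δ1 clk=1 w5=0 w3=0 w0=1 w1=0 w4=1 w2=0
t0.Δ2 clk=1 w5=0 w3=1 w0=0 w1=0 w4=1 w2=0
t0.Δ3 clk=1 w5=0 w3=1 w0=0 w1=0 w4=1 w2=1
t1.Δ0 clk=1 w5=0 w3=1 w0=0 w1=0 w4=1 w2=1
t1.Δ1 clk=0 w5=0 w3=1 w0=0 w1=0 w4=1 w2=1
t2.Δ0 clk=0 w5=0 w3=1 w0=0 w1=0 w4=1 w2=1
t2.Δ1 clk=1 w5=0 w3=1 w0=0 w1=0 w4=0 w2=1
t2.Δ2 clk=1 w5=0 w3=0 w0=0 w1=0 w4=0 w2=1
t2.Δ3 clk=1 w5=0 w3=0 w0=0 w1=0 w4=0 w2=0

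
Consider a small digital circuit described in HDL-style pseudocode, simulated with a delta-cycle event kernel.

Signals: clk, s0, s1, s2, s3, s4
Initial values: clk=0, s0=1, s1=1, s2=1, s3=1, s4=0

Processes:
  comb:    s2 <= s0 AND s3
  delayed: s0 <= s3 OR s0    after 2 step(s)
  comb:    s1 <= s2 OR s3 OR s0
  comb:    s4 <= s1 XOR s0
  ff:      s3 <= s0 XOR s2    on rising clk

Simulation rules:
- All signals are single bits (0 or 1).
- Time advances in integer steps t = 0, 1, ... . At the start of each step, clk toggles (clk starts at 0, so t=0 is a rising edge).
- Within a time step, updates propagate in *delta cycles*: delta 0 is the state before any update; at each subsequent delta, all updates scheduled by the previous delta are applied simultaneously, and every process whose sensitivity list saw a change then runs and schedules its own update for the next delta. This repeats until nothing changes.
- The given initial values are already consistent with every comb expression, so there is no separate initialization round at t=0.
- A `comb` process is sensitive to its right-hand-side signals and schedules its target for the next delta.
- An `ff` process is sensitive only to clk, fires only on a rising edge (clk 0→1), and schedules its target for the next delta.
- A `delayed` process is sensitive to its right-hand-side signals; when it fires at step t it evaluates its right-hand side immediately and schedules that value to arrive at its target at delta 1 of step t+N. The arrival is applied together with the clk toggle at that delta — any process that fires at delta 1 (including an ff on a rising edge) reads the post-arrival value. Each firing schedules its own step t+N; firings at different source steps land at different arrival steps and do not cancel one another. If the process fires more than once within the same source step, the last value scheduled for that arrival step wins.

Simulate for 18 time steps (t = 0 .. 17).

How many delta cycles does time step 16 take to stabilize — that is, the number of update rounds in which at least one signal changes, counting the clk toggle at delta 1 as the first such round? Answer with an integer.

[bits: s4,s1,s2,clk,s0,s3]
t=0: Δ0=011011 Δ1=011111 Δ2=011110 Δ3=010110 | 3Δ
t=1: Δ0=010110 Δ1=010010 | 1Δ
t=2: Δ0=010010 Δ1=010110 Δ2=010111 Δ3=011111 | 3Δ
t=3: Δ0=011111 Δ1=011011 | 1Δ
t=4: Δ0=011011 Δ1=011111 Δ2=011110 Δ3=010110 | 3Δ
t=5: Δ0=010110 Δ1=010010 | 1Δ
t=6: Δ0=010010 Δ1=010110 Δ2=010111 Δ3=011111 | 3Δ
t=7: Δ0=011111 Δ1=011011 | 1Δ
t=8: Δ0=011011 Δ1=011111 Δ2=011110 Δ3=010110 | 3Δ
t=9: Δ0=010110 Δ1=010010 | 1Δ
t=10: Δ0=010010 Δ1=010110 Δ2=010111 Δ3=011111 | 3Δ
t=11: Δ0=011111 Δ1=011011 | 1Δ
t=12: Δ0=011011 Δ1=011111 Δ2=011110 Δ3=010110 | 3Δ
t=13: Δ0=010110 Δ1=010010 | 1Δ
t=14: Δ0=010010 Δ1=010110 Δ2=010111 Δ3=011111 | 3Δ
t=15: Δ0=011111 Δ1=011011 | 1Δ
t=16: Δ0=011011 Δ1=011111 Δ2=011110 Δ3=010110 | 3Δ
t=17: Δ0=010110 Δ1=010010 | 1Δ

3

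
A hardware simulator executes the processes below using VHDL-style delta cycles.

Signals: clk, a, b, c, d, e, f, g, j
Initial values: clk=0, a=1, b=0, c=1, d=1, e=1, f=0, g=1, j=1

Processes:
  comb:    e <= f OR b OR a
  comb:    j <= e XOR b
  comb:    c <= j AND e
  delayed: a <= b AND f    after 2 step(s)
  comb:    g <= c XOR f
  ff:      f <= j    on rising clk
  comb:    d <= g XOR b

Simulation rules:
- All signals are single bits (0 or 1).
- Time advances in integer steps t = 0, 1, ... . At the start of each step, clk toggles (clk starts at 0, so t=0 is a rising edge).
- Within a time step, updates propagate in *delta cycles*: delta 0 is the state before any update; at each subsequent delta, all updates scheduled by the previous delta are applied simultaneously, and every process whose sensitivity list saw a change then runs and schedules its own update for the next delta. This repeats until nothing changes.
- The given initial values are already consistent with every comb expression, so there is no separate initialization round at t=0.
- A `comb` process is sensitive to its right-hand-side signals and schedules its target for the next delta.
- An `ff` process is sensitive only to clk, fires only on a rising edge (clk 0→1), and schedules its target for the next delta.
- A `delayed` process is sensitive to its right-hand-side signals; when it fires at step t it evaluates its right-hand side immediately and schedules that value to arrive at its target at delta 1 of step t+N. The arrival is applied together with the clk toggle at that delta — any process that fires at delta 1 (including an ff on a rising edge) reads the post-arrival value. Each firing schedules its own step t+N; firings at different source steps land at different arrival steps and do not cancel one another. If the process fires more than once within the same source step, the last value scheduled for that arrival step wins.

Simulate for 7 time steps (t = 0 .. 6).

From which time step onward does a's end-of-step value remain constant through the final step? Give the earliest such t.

2

t0.Δ0 j=1 f=0 b=0 e=1 c=1 g=1 d=1 clk=0 a=1
t0.Δ1 j=1 f=0 b=0 e=1 c=1 g=1 d=1 clk=1 a=1
t0.Δ2 j=1 f=1 b=0 e=1 c=1 g=1 d=1 clk=1 a=1
t0.Δ3 j=1 f=1 b=0 e=1 c=1 g=0 d=1 clk=1 a=1
t0.Δ4 j=1 f=1 b=0 e=1 c=1 g=0 d=0 clk=1 a=1
t1.Δ0 j=1 f=1 b=0 e=1 c=1 g=0 d=0 clk=1 a=1
t1.Δ1 j=1 f=1 b=0 e=1 c=1 g=0 d=0 clk=0 a=1
t2.Δ0 j=1 f=1 b=0 e=1 c=1 g=0 d=0 clk=0 a=1
t2.Δ1 j=1 f=1 b=0 e=1 c=1 g=0 d=0 clk=1 a=0
t3.Δ0 j=1 f=1 b=0 e=1 c=1 g=0 d=0 clk=1 a=0
t3.Δ1 j=1 f=1 b=0 e=1 c=1 g=0 d=0 clk=0 a=0
t4.Δ0 j=1 f=1 b=0 e=1 c=1 g=0 d=0 clk=0 a=0
t4.Δ1 j=1 f=1 b=0 e=1 c=1 g=0 d=0 clk=1 a=0
t5.Δ0 j=1 f=1 b=0 e=1 c=1 g=0 d=0 clk=1 a=0
t5.Δ1 j=1 f=1 b=0 e=1 c=1 g=0 d=0 clk=0 a=0
t6.Δ0 j=1 f=1 b=0 e=1 c=1 g=0 d=0 clk=0 a=0
t6.Δ1 j=1 f=1 b=0 e=1 c=1 g=0 d=0 clk=1 a=0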